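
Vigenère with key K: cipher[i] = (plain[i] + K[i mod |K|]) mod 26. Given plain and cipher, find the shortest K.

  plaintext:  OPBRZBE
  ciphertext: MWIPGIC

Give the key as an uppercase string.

  i= 0: M-O = 24 → Y
  i= 1: W-P =  7 → H
  i= 2: I-B =  7 → H
  i= 3: P-R = 24 → Y
  i= 4: G-Z =  7 → H
  i= 5: I-B =  7 → H
  i= 6: C-E = 24 → Y
  shifts repeat with period 3: YHH

YHH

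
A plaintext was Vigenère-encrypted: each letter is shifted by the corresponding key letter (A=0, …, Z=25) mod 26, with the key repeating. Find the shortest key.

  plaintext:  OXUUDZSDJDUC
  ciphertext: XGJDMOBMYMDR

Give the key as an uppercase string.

JJP

  i= 0: X-O =  9 → J
  i= 1: G-X =  9 → J
  i= 2: J-U = 15 → P
  i= 3: D-U =  9 → J
  i= 4: M-D =  9 → J
  i= 5: O-Z = 15 → P
  i= 6: B-S =  9 → J
  i= 7: M-D =  9 → J
  i= 8: Y-J = 15 → P
  i= 9: M-D =  9 → J
  i=10: D-U =  9 → J
  i=11: R-C = 15 → P
  shifts repeat with period 3: JJP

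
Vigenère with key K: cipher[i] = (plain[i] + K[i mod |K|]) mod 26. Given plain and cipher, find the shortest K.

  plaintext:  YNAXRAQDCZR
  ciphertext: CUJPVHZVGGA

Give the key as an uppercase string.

  i= 0: C-Y =  4 → E
  i= 1: U-N =  7 → H
  i= 2: J-A =  9 → J
  i= 3: P-X = 18 → S
  i= 4: V-R =  4 → E
  i= 5: H-A =  7 → H
  i= 6: Z-Q =  9 → J
  i= 7: V-D = 18 → S
  i= 8: G-C =  4 → E
  i= 9: G-Z =  7 → H
  i=10: A-R =  9 → J
  shifts repeat with period 4: EHJS

EHJS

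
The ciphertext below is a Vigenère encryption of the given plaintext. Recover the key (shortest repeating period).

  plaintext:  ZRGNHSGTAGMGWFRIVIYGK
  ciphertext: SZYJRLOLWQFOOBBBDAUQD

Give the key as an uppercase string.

TISWK

  i= 0: S-Z = 19 → T
  i= 1: Z-R =  8 → I
  i= 2: Y-G = 18 → S
  i= 3: J-N = 22 → W
  i= 4: R-H = 10 → K
  i= 5: L-S = 19 → T
  i= 6: O-G =  8 → I
  i= 7: L-T = 18 → S
  i= 8: W-A = 22 → W
  i= 9: Q-G = 10 → K
  i=10: F-M = 19 → T
  i=11: O-G =  8 → I
  i=12: O-W = 18 → S
  i=13: B-F = 22 → W
  i=14: B-R = 10 → K
  i=15: B-I = 19 → T
  i=16: D-V =  8 → I
  i=17: A-I = 18 → S
  i=18: U-Y = 22 → W
  i=19: Q-G = 10 → K
  i=20: D-K = 19 → T
  shifts repeat with period 5: TISWK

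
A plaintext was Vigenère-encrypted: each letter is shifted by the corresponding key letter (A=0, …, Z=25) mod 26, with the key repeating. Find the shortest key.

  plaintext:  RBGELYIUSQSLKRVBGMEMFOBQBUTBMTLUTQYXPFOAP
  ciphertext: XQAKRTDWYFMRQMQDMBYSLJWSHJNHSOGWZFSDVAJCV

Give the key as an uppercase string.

  i= 0: X-R =  6 → G
  i= 1: Q-B = 15 → P
  i= 2: A-G = 20 → U
  i= 3: K-E =  6 → G
  i= 4: R-L =  6 → G
  i= 5: T-Y = 21 → V
  i= 6: D-I = 21 → V
  i= 7: W-U =  2 → C
  i= 8: Y-S =  6 → G
  i= 9: F-Q = 15 → P
  i=10: M-S = 20 → U
  i=11: R-L =  6 → G
  i=12: Q-K =  6 → G
  i=13: M-R = 21 → V
  i=14: Q-V = 21 → V
  i=15: D-B =  2 → C
  i=16: M-G =  6 → G
  i=17: B-M = 15 → P
  i=18: Y-E = 20 → U
  i=19: S-M =  6 → G
  i=20: L-F =  6 → G
  i=21: J-O = 21 → V
  i=22: W-B = 21 → V
  i=23: S-Q =  2 → C
  i=24: H-B =  6 → G
  i=25: J-U = 15 → P
  i=26: N-T = 20 → U
  i=27: H-B =  6 → G
  i=28: S-M =  6 → G
  i=29: O-T = 21 → V
  i=30: G-L = 21 → V
  i=31: W-U =  2 → C
  i=32: Z-T =  6 → G
  i=33: F-Q = 15 → P
  i=34: S-Y = 20 → U
  i=35: D-X =  6 → G
  i=36: V-P =  6 → G
  i=37: A-F = 21 → V
  i=38: J-O = 21 → V
  i=39: C-A =  2 → C
  i=40: V-P =  6 → G
  shifts repeat with period 8: GPUGGVVC

GPUGGVVC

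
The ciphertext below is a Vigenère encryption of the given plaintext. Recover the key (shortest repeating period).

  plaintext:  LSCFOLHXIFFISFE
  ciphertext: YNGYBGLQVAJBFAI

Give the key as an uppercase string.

  i= 0: Y-L = 13 → N
  i= 1: N-S = 21 → V
  i= 2: G-C =  4 → E
  i= 3: Y-F = 19 → T
  i= 4: B-O = 13 → N
  i= 5: G-L = 21 → V
  i= 6: L-H =  4 → E
  i= 7: Q-X = 19 → T
  i= 8: V-I = 13 → N
  i= 9: A-F = 21 → V
  i=10: J-F =  4 → E
  i=11: B-I = 19 → T
  i=12: F-S = 13 → N
  i=13: A-F = 21 → V
  i=14: I-E =  4 → E
  shifts repeat with period 4: NVET

NVET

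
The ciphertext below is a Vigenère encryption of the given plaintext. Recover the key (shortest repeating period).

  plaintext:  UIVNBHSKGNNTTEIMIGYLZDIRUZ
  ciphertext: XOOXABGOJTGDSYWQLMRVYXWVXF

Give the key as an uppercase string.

DGTKZUOE

  i= 0: X-U =  3 → D
  i= 1: O-I =  6 → G
  i= 2: O-V = 19 → T
  i= 3: X-N = 10 → K
  i= 4: A-B = 25 → Z
  i= 5: B-H = 20 → U
  i= 6: G-S = 14 → O
  i= 7: O-K =  4 → E
  i= 8: J-G =  3 → D
  i= 9: T-N =  6 → G
  i=10: G-N = 19 → T
  i=11: D-T = 10 → K
  i=12: S-T = 25 → Z
  i=13: Y-E = 20 → U
  i=14: W-I = 14 → O
  i=15: Q-M =  4 → E
  i=16: L-I =  3 → D
  i=17: M-G =  6 → G
  i=18: R-Y = 19 → T
  i=19: V-L = 10 → K
  i=20: Y-Z = 25 → Z
  i=21: X-D = 20 → U
  i=22: W-I = 14 → O
  i=23: V-R =  4 → E
  i=24: X-U =  3 → D
  i=25: F-Z =  6 → G
  shifts repeat with period 8: DGTKZUOE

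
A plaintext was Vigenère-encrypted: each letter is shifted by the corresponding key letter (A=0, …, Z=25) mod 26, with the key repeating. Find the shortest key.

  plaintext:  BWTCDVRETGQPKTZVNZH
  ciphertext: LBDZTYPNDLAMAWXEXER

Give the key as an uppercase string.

  i= 0: L-B = 10 → K
  i= 1: B-W =  5 → F
  i= 2: D-T = 10 → K
  i= 3: Z-C = 23 → X
  i= 4: T-D = 16 → Q
  i= 5: Y-V =  3 → D
  i= 6: P-R = 24 → Y
  i= 7: N-E =  9 → J
  i= 8: D-T = 10 → K
  i= 9: L-G =  5 → F
  i=10: A-Q = 10 → K
  i=11: M-P = 23 → X
  i=12: A-K = 16 → Q
  i=13: W-T =  3 → D
  i=14: X-Z = 24 → Y
  i=15: E-V =  9 → J
  i=16: X-N = 10 → K
  i=17: E-Z =  5 → F
  i=18: R-H = 10 → K
  shifts repeat with period 8: KFKXQDYJ

KFKXQDYJ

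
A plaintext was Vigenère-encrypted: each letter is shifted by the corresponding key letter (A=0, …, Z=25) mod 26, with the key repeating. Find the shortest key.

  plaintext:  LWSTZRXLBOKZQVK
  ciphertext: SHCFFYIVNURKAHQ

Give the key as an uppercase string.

HLKMG

  i= 0: S-L =  7 → H
  i= 1: H-W = 11 → L
  i= 2: C-S = 10 → K
  i= 3: F-T = 12 → M
  i= 4: F-Z =  6 → G
  i= 5: Y-R =  7 → H
  i= 6: I-X = 11 → L
  i= 7: V-L = 10 → K
  i= 8: N-B = 12 → M
  i= 9: U-O =  6 → G
  i=10: R-K =  7 → H
  i=11: K-Z = 11 → L
  i=12: A-Q = 10 → K
  i=13: H-V = 12 → M
  i=14: Q-K =  6 → G
  shifts repeat with period 5: HLKMG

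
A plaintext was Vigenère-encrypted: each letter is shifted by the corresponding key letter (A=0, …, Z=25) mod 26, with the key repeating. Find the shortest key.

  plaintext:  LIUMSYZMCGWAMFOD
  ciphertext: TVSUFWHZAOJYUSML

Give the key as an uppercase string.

  i= 0: T-L =  8 → I
  i= 1: V-I = 13 → N
  i= 2: S-U = 24 → Y
  i= 3: U-M =  8 → I
  i= 4: F-S = 13 → N
  i= 5: W-Y = 24 → Y
  i= 6: H-Z =  8 → I
  i= 7: Z-M = 13 → N
  i= 8: A-C = 24 → Y
  i= 9: O-G =  8 → I
  i=10: J-W = 13 → N
  i=11: Y-A = 24 → Y
  i=12: U-M =  8 → I
  i=13: S-F = 13 → N
  i=14: M-O = 24 → Y
  i=15: L-D =  8 → I
  shifts repeat with period 3: INY

INY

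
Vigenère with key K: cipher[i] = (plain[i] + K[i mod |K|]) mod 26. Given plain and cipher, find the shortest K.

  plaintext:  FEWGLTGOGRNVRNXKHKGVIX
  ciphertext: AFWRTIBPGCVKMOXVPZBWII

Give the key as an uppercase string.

VBALIP

  i= 0: A-F = 21 → V
  i= 1: F-E =  1 → B
  i= 2: W-W =  0 → A
  i= 3: R-G = 11 → L
  i= 4: T-L =  8 → I
  i= 5: I-T = 15 → P
  i= 6: B-G = 21 → V
  i= 7: P-O =  1 → B
  i= 8: G-G =  0 → A
  i= 9: C-R = 11 → L
  i=10: V-N =  8 → I
  i=11: K-V = 15 → P
  i=12: M-R = 21 → V
  i=13: O-N =  1 → B
  i=14: X-X =  0 → A
  i=15: V-K = 11 → L
  i=16: P-H =  8 → I
  i=17: Z-K = 15 → P
  i=18: B-G = 21 → V
  i=19: W-V =  1 → B
  i=20: I-I =  0 → A
  i=21: I-X = 11 → L
  shifts repeat with period 6: VBALIP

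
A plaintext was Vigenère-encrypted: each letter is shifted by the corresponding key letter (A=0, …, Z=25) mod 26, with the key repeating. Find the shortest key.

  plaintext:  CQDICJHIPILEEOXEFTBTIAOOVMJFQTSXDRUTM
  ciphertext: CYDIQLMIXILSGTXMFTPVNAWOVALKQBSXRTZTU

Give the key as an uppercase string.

AIAAOCF

  i= 0: C-C =  0 → A
  i= 1: Y-Q =  8 → I
  i= 2: D-D =  0 → A
  i= 3: I-I =  0 → A
  i= 4: Q-C = 14 → O
  i= 5: L-J =  2 → C
  i= 6: M-H =  5 → F
  i= 7: I-I =  0 → A
  i= 8: X-P =  8 → I
  i= 9: I-I =  0 → A
  i=10: L-L =  0 → A
  i=11: S-E = 14 → O
  i=12: G-E =  2 → C
  i=13: T-O =  5 → F
  i=14: X-X =  0 → A
  i=15: M-E =  8 → I
  i=16: F-F =  0 → A
  i=17: T-T =  0 → A
  i=18: P-B = 14 → O
  i=19: V-T =  2 → C
  i=20: N-I =  5 → F
  i=21: A-A =  0 → A
  i=22: W-O =  8 → I
  i=23: O-O =  0 → A
  i=24: V-V =  0 → A
  i=25: A-M = 14 → O
  i=26: L-J =  2 → C
  i=27: K-F =  5 → F
  i=28: Q-Q =  0 → A
  i=29: B-T =  8 → I
  i=30: S-S =  0 → A
  i=31: X-X =  0 → A
  i=32: R-D = 14 → O
  i=33: T-R =  2 → C
  i=34: Z-U =  5 → F
  i=35: T-T =  0 → A
  i=36: U-M =  8 → I
  shifts repeat with period 7: AIAAOCF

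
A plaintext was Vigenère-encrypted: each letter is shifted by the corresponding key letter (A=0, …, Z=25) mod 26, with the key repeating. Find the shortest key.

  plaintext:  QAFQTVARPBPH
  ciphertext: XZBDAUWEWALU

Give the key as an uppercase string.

  i= 0: X-Q =  7 → H
  i= 1: Z-A = 25 → Z
  i= 2: B-F = 22 → W
  i= 3: D-Q = 13 → N
  i= 4: A-T =  7 → H
  i= 5: U-V = 25 → Z
  i= 6: W-A = 22 → W
  i= 7: E-R = 13 → N
  i= 8: W-P =  7 → H
  i= 9: A-B = 25 → Z
  i=10: L-P = 22 → W
  i=11: U-H = 13 → N
  shifts repeat with period 4: HZWN

HZWN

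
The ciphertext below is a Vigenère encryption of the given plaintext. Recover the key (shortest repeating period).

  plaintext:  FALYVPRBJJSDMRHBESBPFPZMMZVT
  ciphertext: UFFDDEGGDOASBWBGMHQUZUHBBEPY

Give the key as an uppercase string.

PFUFIP

  i= 0: U-F = 15 → P
  i= 1: F-A =  5 → F
  i= 2: F-L = 20 → U
  i= 3: D-Y =  5 → F
  i= 4: D-V =  8 → I
  i= 5: E-P = 15 → P
  i= 6: G-R = 15 → P
  i= 7: G-B =  5 → F
  i= 8: D-J = 20 → U
  i= 9: O-J =  5 → F
  i=10: A-S =  8 → I
  i=11: S-D = 15 → P
  i=12: B-M = 15 → P
  i=13: W-R =  5 → F
  i=14: B-H = 20 → U
  i=15: G-B =  5 → F
  i=16: M-E =  8 → I
  i=17: H-S = 15 → P
  i=18: Q-B = 15 → P
  i=19: U-P =  5 → F
  i=20: Z-F = 20 → U
  i=21: U-P =  5 → F
  i=22: H-Z =  8 → I
  i=23: B-M = 15 → P
  i=24: B-M = 15 → P
  i=25: E-Z =  5 → F
  i=26: P-V = 20 → U
  i=27: Y-T =  5 → F
  shifts repeat with period 6: PFUFIP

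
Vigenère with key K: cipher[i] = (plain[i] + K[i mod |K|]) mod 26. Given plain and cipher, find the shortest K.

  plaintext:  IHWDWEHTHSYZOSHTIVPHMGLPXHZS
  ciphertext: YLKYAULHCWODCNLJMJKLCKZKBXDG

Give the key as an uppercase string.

QEOVE

  i= 0: Y-I = 16 → Q
  i= 1: L-H =  4 → E
  i= 2: K-W = 14 → O
  i= 3: Y-D = 21 → V
  i= 4: A-W =  4 → E
  i= 5: U-E = 16 → Q
  i= 6: L-H =  4 → E
  i= 7: H-T = 14 → O
  i= 8: C-H = 21 → V
  i= 9: W-S =  4 → E
  i=10: O-Y = 16 → Q
  i=11: D-Z =  4 → E
  i=12: C-O = 14 → O
  i=13: N-S = 21 → V
  i=14: L-H =  4 → E
  i=15: J-T = 16 → Q
  i=16: M-I =  4 → E
  i=17: J-V = 14 → O
  i=18: K-P = 21 → V
  i=19: L-H =  4 → E
  i=20: C-M = 16 → Q
  i=21: K-G =  4 → E
  i=22: Z-L = 14 → O
  i=23: K-P = 21 → V
  i=24: B-X =  4 → E
  i=25: X-H = 16 → Q
  i=26: D-Z =  4 → E
  i=27: G-S = 14 → O
  shifts repeat with period 5: QEOVE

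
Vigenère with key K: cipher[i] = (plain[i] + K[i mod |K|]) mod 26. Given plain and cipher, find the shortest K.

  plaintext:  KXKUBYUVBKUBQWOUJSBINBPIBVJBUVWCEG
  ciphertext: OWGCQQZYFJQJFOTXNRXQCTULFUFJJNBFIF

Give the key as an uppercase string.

  i= 0: O-K =  4 → E
  i= 1: W-X = 25 → Z
  i= 2: G-K = 22 → W
  i= 3: C-U =  8 → I
  i= 4: Q-B = 15 → P
  i= 5: Q-Y = 18 → S
  i= 6: Z-U =  5 → F
  i= 7: Y-V =  3 → D
  i= 8: F-B =  4 → E
  i= 9: J-K = 25 → Z
  i=10: Q-U = 22 → W
  i=11: J-B =  8 → I
  i=12: F-Q = 15 → P
  i=13: O-W = 18 → S
  i=14: T-O =  5 → F
  i=15: X-U =  3 → D
  i=16: N-J =  4 → E
  i=17: R-S = 25 → Z
  i=18: X-B = 22 → W
  i=19: Q-I =  8 → I
  i=20: C-N = 15 → P
  i=21: T-B = 18 → S
  i=22: U-P =  5 → F
  i=23: L-I =  3 → D
  i=24: F-B =  4 → E
  i=25: U-V = 25 → Z
  i=26: F-J = 22 → W
  i=27: J-B =  8 → I
  i=28: J-U = 15 → P
  i=29: N-V = 18 → S
  i=30: B-W =  5 → F
  i=31: F-C =  3 → D
  i=32: I-E =  4 → E
  i=33: F-G = 25 → Z
  shifts repeat with period 8: EZWIPSFD

EZWIPSFD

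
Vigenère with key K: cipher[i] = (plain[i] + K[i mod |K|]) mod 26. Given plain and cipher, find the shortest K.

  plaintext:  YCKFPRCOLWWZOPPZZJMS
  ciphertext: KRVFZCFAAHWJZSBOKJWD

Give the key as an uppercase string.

  i= 0: K-Y = 12 → M
  i= 1: R-C = 15 → P
  i= 2: V-K = 11 → L
  i= 3: F-F =  0 → A
  i= 4: Z-P = 10 → K
  i= 5: C-R = 11 → L
  i= 6: F-C =  3 → D
  i= 7: A-O = 12 → M
  i= 8: A-L = 15 → P
  i= 9: H-W = 11 → L
  i=10: W-W =  0 → A
  i=11: J-Z = 10 → K
  i=12: Z-O = 11 → L
  i=13: S-P =  3 → D
  i=14: B-P = 12 → M
  i=15: O-Z = 15 → P
  i=16: K-Z = 11 → L
  i=17: J-J =  0 → A
  i=18: W-M = 10 → K
  i=19: D-S = 11 → L
  shifts repeat with period 7: MPLAKLD

MPLAKLD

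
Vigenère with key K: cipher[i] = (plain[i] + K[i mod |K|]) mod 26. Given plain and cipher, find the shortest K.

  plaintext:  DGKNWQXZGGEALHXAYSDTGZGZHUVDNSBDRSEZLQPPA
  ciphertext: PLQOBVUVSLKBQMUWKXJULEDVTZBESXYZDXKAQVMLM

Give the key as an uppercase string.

  i= 0: P-D = 12 → M
  i= 1: L-G =  5 → F
  i= 2: Q-K =  6 → G
  i= 3: O-N =  1 → B
  i= 4: B-W =  5 → F
  i= 5: V-Q =  5 → F
  i= 6: U-X = 23 → X
  i= 7: V-Z = 22 → W
  i= 8: S-G = 12 → M
  i= 9: L-G =  5 → F
  i=10: K-E =  6 → G
  i=11: B-A =  1 → B
  i=12: Q-L =  5 → F
  i=13: M-H =  5 → F
  i=14: U-X = 23 → X
  i=15: W-A = 22 → W
  i=16: K-Y = 12 → M
  i=17: X-S =  5 → F
  i=18: J-D =  6 → G
  i=19: U-T =  1 → B
  i=20: L-G =  5 → F
  i=21: E-Z =  5 → F
  i=22: D-G = 23 → X
  i=23: V-Z = 22 → W
  i=24: T-H = 12 → M
  i=25: Z-U =  5 → F
  i=26: B-V =  6 → G
  i=27: E-D =  1 → B
  i=28: S-N =  5 → F
  i=29: X-S =  5 → F
  i=30: Y-B = 23 → X
  i=31: Z-D = 22 → W
  i=32: D-R = 12 → M
  i=33: X-S =  5 → F
  i=34: K-E =  6 → G
  i=35: A-Z =  1 → B
  i=36: Q-L =  5 → F
  i=37: V-Q =  5 → F
  i=38: M-P = 23 → X
  i=39: L-P = 22 → W
  i=40: M-A = 12 → M
  shifts repeat with period 8: MFGBFFXW

MFGBFFXW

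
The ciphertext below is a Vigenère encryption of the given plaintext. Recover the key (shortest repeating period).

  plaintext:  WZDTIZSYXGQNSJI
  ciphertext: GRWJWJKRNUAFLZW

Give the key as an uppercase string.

  i= 0: G-W = 10 → K
  i= 1: R-Z = 18 → S
  i= 2: W-D = 19 → T
  i= 3: J-T = 16 → Q
  i= 4: W-I = 14 → O
  i= 5: J-Z = 10 → K
  i= 6: K-S = 18 → S
  i= 7: R-Y = 19 → T
  i= 8: N-X = 16 → Q
  i= 9: U-G = 14 → O
  i=10: A-Q = 10 → K
  i=11: F-N = 18 → S
  i=12: L-S = 19 → T
  i=13: Z-J = 16 → Q
  i=14: W-I = 14 → O
  shifts repeat with period 5: KSTQO

KSTQO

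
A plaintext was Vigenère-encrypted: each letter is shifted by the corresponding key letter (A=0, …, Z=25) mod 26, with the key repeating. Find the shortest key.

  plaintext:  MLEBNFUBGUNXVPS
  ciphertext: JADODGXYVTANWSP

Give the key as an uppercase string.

XPZNQBD

  i= 0: J-M = 23 → X
  i= 1: A-L = 15 → P
  i= 2: D-E = 25 → Z
  i= 3: O-B = 13 → N
  i= 4: D-N = 16 → Q
  i= 5: G-F =  1 → B
  i= 6: X-U =  3 → D
  i= 7: Y-B = 23 → X
  i= 8: V-G = 15 → P
  i= 9: T-U = 25 → Z
  i=10: A-N = 13 → N
  i=11: N-X = 16 → Q
  i=12: W-V =  1 → B
  i=13: S-P =  3 → D
  i=14: P-S = 23 → X
  shifts repeat with period 7: XPZNQBD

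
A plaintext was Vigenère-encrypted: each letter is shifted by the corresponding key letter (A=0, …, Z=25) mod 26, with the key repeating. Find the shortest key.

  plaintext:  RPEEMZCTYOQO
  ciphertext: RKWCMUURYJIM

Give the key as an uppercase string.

  i= 0: R-R =  0 → A
  i= 1: K-P = 21 → V
  i= 2: W-E = 18 → S
  i= 3: C-E = 24 → Y
  i= 4: M-M =  0 → A
  i= 5: U-Z = 21 → V
  i= 6: U-C = 18 → S
  i= 7: R-T = 24 → Y
  i= 8: Y-Y =  0 → A
  i= 9: J-O = 21 → V
  i=10: I-Q = 18 → S
  i=11: M-O = 24 → Y
  shifts repeat with period 4: AVSY

AVSY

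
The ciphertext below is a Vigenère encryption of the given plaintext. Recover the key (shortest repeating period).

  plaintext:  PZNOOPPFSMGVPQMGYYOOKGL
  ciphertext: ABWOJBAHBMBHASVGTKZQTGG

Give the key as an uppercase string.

LCJAVM

  i= 0: A-P = 11 → L
  i= 1: B-Z =  2 → C
  i= 2: W-N =  9 → J
  i= 3: O-O =  0 → A
  i= 4: J-O = 21 → V
  i= 5: B-P = 12 → M
  i= 6: A-P = 11 → L
  i= 7: H-F =  2 → C
  i= 8: B-S =  9 → J
  i= 9: M-M =  0 → A
  i=10: B-G = 21 → V
  i=11: H-V = 12 → M
  i=12: A-P = 11 → L
  i=13: S-Q =  2 → C
  i=14: V-M =  9 → J
  i=15: G-G =  0 → A
  i=16: T-Y = 21 → V
  i=17: K-Y = 12 → M
  i=18: Z-O = 11 → L
  i=19: Q-O =  2 → C
  i=20: T-K =  9 → J
  i=21: G-G =  0 → A
  i=22: G-L = 21 → V
  shifts repeat with period 6: LCJAVM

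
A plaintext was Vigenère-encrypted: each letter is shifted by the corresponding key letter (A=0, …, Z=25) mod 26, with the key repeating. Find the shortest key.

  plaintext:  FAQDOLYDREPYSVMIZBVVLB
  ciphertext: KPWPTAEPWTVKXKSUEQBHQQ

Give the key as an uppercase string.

FPGM

  i= 0: K-F =  5 → F
  i= 1: P-A = 15 → P
  i= 2: W-Q =  6 → G
  i= 3: P-D = 12 → M
  i= 4: T-O =  5 → F
  i= 5: A-L = 15 → P
  i= 6: E-Y =  6 → G
  i= 7: P-D = 12 → M
  i= 8: W-R =  5 → F
  i= 9: T-E = 15 → P
  i=10: V-P =  6 → G
  i=11: K-Y = 12 → M
  i=12: X-S =  5 → F
  i=13: K-V = 15 → P
  i=14: S-M =  6 → G
  i=15: U-I = 12 → M
  i=16: E-Z =  5 → F
  i=17: Q-B = 15 → P
  i=18: B-V =  6 → G
  i=19: H-V = 12 → M
  i=20: Q-L =  5 → F
  i=21: Q-B = 15 → P
  shifts repeat with period 4: FPGM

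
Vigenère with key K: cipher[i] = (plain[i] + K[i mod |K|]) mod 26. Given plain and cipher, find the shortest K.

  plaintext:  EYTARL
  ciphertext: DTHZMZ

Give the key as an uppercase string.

  i= 0: D-E = 25 → Z
  i= 1: T-Y = 21 → V
  i= 2: H-T = 14 → O
  i= 3: Z-A = 25 → Z
  i= 4: M-R = 21 → V
  i= 5: Z-L = 14 → O
  shifts repeat with period 3: ZVO

ZVO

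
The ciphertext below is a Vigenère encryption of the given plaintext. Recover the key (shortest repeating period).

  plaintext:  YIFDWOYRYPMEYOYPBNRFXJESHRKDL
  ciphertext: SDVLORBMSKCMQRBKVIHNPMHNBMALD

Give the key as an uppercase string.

UVQISDDV

  i= 0: S-Y = 20 → U
  i= 1: D-I = 21 → V
  i= 2: V-F = 16 → Q
  i= 3: L-D =  8 → I
  i= 4: O-W = 18 → S
  i= 5: R-O =  3 → D
  i= 6: B-Y =  3 → D
  i= 7: M-R = 21 → V
  i= 8: S-Y = 20 → U
  i= 9: K-P = 21 → V
  i=10: C-M = 16 → Q
  i=11: M-E =  8 → I
  i=12: Q-Y = 18 → S
  i=13: R-O =  3 → D
  i=14: B-Y =  3 → D
  i=15: K-P = 21 → V
  i=16: V-B = 20 → U
  i=17: I-N = 21 → V
  i=18: H-R = 16 → Q
  i=19: N-F =  8 → I
  i=20: P-X = 18 → S
  i=21: M-J =  3 → D
  i=22: H-E =  3 → D
  i=23: N-S = 21 → V
  i=24: B-H = 20 → U
  i=25: M-R = 21 → V
  i=26: A-K = 16 → Q
  i=27: L-D =  8 → I
  i=28: D-L = 18 → S
  shifts repeat with period 8: UVQISDDV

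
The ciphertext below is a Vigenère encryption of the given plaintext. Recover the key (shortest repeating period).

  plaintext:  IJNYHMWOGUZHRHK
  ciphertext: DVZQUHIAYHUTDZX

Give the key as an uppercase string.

VMMSN

  i= 0: D-I = 21 → V
  i= 1: V-J = 12 → M
  i= 2: Z-N = 12 → M
  i= 3: Q-Y = 18 → S
  i= 4: U-H = 13 → N
  i= 5: H-M = 21 → V
  i= 6: I-W = 12 → M
  i= 7: A-O = 12 → M
  i= 8: Y-G = 18 → S
  i= 9: H-U = 13 → N
  i=10: U-Z = 21 → V
  i=11: T-H = 12 → M
  i=12: D-R = 12 → M
  i=13: Z-H = 18 → S
  i=14: X-K = 13 → N
  shifts repeat with period 5: VMMSN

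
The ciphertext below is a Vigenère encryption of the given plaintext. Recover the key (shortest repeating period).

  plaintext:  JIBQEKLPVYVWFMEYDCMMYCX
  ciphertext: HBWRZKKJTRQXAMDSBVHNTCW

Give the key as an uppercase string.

  i= 0: H-J = 24 → Y
  i= 1: B-I = 19 → T
  i= 2: W-B = 21 → V
  i= 3: R-Q =  1 → B
  i= 4: Z-E = 21 → V
  i= 5: K-K =  0 → A
  i= 6: K-L = 25 → Z
  i= 7: J-P = 20 → U
  i= 8: T-V = 24 → Y
  i= 9: R-Y = 19 → T
  i=10: Q-V = 21 → V
  i=11: X-W =  1 → B
  i=12: A-F = 21 → V
  i=13: M-M =  0 → A
  i=14: D-E = 25 → Z
  i=15: S-Y = 20 → U
  i=16: B-D = 24 → Y
  i=17: V-C = 19 → T
  i=18: H-M = 21 → V
  i=19: N-M =  1 → B
  i=20: T-Y = 21 → V
  i=21: C-C =  0 → A
  i=22: W-X = 25 → Z
  shifts repeat with period 8: YTVBVAZU

YTVBVAZU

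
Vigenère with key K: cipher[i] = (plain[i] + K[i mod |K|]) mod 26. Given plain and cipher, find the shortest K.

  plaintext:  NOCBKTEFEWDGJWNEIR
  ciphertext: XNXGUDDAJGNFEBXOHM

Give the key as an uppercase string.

  i= 0: X-N = 10 → K
  i= 1: N-O = 25 → Z
  i= 2: X-C = 21 → V
  i= 3: G-B =  5 → F
  i= 4: U-K = 10 → K
  i= 5: D-T = 10 → K
  i= 6: D-E = 25 → Z
  i= 7: A-F = 21 → V
  i= 8: J-E =  5 → F
  i= 9: G-W = 10 → K
  i=10: N-D = 10 → K
  i=11: F-G = 25 → Z
  i=12: E-J = 21 → V
  i=13: B-W =  5 → F
  i=14: X-N = 10 → K
  i=15: O-E = 10 → K
  i=16: H-I = 25 → Z
  i=17: M-R = 21 → V
  shifts repeat with period 5: KZVFK

KZVFK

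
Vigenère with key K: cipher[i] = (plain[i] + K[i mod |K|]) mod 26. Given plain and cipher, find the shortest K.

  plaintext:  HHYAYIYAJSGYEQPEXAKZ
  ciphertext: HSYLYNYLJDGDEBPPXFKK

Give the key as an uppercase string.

ALALAF

  i= 0: H-H =  0 → A
  i= 1: S-H = 11 → L
  i= 2: Y-Y =  0 → A
  i= 3: L-A = 11 → L
  i= 4: Y-Y =  0 → A
  i= 5: N-I =  5 → F
  i= 6: Y-Y =  0 → A
  i= 7: L-A = 11 → L
  i= 8: J-J =  0 → A
  i= 9: D-S = 11 → L
  i=10: G-G =  0 → A
  i=11: D-Y =  5 → F
  i=12: E-E =  0 → A
  i=13: B-Q = 11 → L
  i=14: P-P =  0 → A
  i=15: P-E = 11 → L
  i=16: X-X =  0 → A
  i=17: F-A =  5 → F
  i=18: K-K =  0 → A
  i=19: K-Z = 11 → L
  shifts repeat with period 6: ALALAF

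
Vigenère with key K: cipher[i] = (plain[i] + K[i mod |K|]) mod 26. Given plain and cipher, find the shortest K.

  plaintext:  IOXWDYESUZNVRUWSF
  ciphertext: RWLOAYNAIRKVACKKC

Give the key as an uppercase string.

  i= 0: R-I =  9 → J
  i= 1: W-O =  8 → I
  i= 2: L-X = 14 → O
  i= 3: O-W = 18 → S
  i= 4: A-D = 23 → X
  i= 5: Y-Y =  0 → A
  i= 6: N-E =  9 → J
  i= 7: A-S =  8 → I
  i= 8: I-U = 14 → O
  i= 9: R-Z = 18 → S
  i=10: K-N = 23 → X
  i=11: V-V =  0 → A
  i=12: A-R =  9 → J
  i=13: C-U =  8 → I
  i=14: K-W = 14 → O
  i=15: K-S = 18 → S
  i=16: C-F = 23 → X
  shifts repeat with period 6: JIOSXA

JIOSXA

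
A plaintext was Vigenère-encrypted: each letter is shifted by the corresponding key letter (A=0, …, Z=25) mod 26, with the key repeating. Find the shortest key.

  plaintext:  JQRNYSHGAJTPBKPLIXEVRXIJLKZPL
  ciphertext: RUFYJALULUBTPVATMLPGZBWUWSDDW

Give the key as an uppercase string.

  i= 0: R-J =  8 → I
  i= 1: U-Q =  4 → E
  i= 2: F-R = 14 → O
  i= 3: Y-N = 11 → L
  i= 4: J-Y = 11 → L
  i= 5: A-S =  8 → I
  i= 6: L-H =  4 → E
  i= 7: U-G = 14 → O
  i= 8: L-A = 11 → L
  i= 9: U-J = 11 → L
  i=10: B-T =  8 → I
  i=11: T-P =  4 → E
  i=12: P-B = 14 → O
  i=13: V-K = 11 → L
  i=14: A-P = 11 → L
  i=15: T-L =  8 → I
  i=16: M-I =  4 → E
  i=17: L-X = 14 → O
  i=18: P-E = 11 → L
  i=19: G-V = 11 → L
  i=20: Z-R =  8 → I
  i=21: B-X =  4 → E
  i=22: W-I = 14 → O
  i=23: U-J = 11 → L
  i=24: W-L = 11 → L
  i=25: S-K =  8 → I
  i=26: D-Z =  4 → E
  i=27: D-P = 14 → O
  i=28: W-L = 11 → L
  shifts repeat with period 5: IEOLL

IEOLL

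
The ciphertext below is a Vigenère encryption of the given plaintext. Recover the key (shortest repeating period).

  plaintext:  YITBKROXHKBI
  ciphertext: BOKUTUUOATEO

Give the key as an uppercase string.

DGRTJ

  i= 0: B-Y =  3 → D
  i= 1: O-I =  6 → G
  i= 2: K-T = 17 → R
  i= 3: U-B = 19 → T
  i= 4: T-K =  9 → J
  i= 5: U-R =  3 → D
  i= 6: U-O =  6 → G
  i= 7: O-X = 17 → R
  i= 8: A-H = 19 → T
  i= 9: T-K =  9 → J
  i=10: E-B =  3 → D
  i=11: O-I =  6 → G
  shifts repeat with period 5: DGRTJ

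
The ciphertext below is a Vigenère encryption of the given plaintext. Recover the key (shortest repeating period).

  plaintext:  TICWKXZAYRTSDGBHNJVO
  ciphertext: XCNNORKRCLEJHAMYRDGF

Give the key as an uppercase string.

  i= 0: X-T =  4 → E
  i= 1: C-I = 20 → U
  i= 2: N-C = 11 → L
  i= 3: N-W = 17 → R
  i= 4: O-K =  4 → E
  i= 5: R-X = 20 → U
  i= 6: K-Z = 11 → L
  i= 7: R-A = 17 → R
  i= 8: C-Y =  4 → E
  i= 9: L-R = 20 → U
  i=10: E-T = 11 → L
  i=11: J-S = 17 → R
  i=12: H-D =  4 → E
  i=13: A-G = 20 → U
  i=14: M-B = 11 → L
  i=15: Y-H = 17 → R
  i=16: R-N =  4 → E
  i=17: D-J = 20 → U
  i=18: G-V = 11 → L
  i=19: F-O = 17 → R
  shifts repeat with period 4: EULR

EULR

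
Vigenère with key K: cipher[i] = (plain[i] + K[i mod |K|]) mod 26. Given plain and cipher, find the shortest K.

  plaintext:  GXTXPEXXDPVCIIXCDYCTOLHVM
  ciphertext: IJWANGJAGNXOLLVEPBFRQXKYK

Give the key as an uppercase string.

CMDDY

  i= 0: I-G =  2 → C
  i= 1: J-X = 12 → M
  i= 2: W-T =  3 → D
  i= 3: A-X =  3 → D
  i= 4: N-P = 24 → Y
  i= 5: G-E =  2 → C
  i= 6: J-X = 12 → M
  i= 7: A-X =  3 → D
  i= 8: G-D =  3 → D
  i= 9: N-P = 24 → Y
  i=10: X-V =  2 → C
  i=11: O-C = 12 → M
  i=12: L-I =  3 → D
  i=13: L-I =  3 → D
  i=14: V-X = 24 → Y
  i=15: E-C =  2 → C
  i=16: P-D = 12 → M
  i=17: B-Y =  3 → D
  i=18: F-C =  3 → D
  i=19: R-T = 24 → Y
  i=20: Q-O =  2 → C
  i=21: X-L = 12 → M
  i=22: K-H =  3 → D
  i=23: Y-V =  3 → D
  i=24: K-M = 24 → Y
  shifts repeat with period 5: CMDDY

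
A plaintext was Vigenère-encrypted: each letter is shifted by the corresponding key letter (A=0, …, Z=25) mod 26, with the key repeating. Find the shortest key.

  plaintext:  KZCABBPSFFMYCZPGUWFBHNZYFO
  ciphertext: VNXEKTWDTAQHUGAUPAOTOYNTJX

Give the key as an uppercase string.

  i= 0: V-K = 11 → L
  i= 1: N-Z = 14 → O
  i= 2: X-C = 21 → V
  i= 3: E-A =  4 → E
  i= 4: K-B =  9 → J
  i= 5: T-B = 18 → S
  i= 6: W-P =  7 → H
  i= 7: D-S = 11 → L
  i= 8: T-F = 14 → O
  i= 9: A-F = 21 → V
  i=10: Q-M =  4 → E
  i=11: H-Y =  9 → J
  i=12: U-C = 18 → S
  i=13: G-Z =  7 → H
  i=14: A-P = 11 → L
  i=15: U-G = 14 → O
  i=16: P-U = 21 → V
  i=17: A-W =  4 → E
  i=18: O-F =  9 → J
  i=19: T-B = 18 → S
  i=20: O-H =  7 → H
  i=21: Y-N = 11 → L
  i=22: N-Z = 14 → O
  i=23: T-Y = 21 → V
  i=24: J-F =  4 → E
  i=25: X-O =  9 → J
  shifts repeat with period 7: LOVEJSH

LOVEJSH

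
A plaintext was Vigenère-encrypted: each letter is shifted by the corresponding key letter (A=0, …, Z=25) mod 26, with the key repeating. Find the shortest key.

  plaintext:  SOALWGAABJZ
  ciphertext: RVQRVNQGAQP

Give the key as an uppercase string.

  i= 0: R-S = 25 → Z
  i= 1: V-O =  7 → H
  i= 2: Q-A = 16 → Q
  i= 3: R-L =  6 → G
  i= 4: V-W = 25 → Z
  i= 5: N-G =  7 → H
  i= 6: Q-A = 16 → Q
  i= 7: G-A =  6 → G
  i= 8: A-B = 25 → Z
  i= 9: Q-J =  7 → H
  i=10: P-Z = 16 → Q
  shifts repeat with period 4: ZHQG

ZHQG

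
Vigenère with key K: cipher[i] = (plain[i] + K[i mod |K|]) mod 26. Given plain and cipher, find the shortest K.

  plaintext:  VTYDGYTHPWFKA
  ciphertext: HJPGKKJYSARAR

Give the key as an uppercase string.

MQRDE

  i= 0: H-V = 12 → M
  i= 1: J-T = 16 → Q
  i= 2: P-Y = 17 → R
  i= 3: G-D =  3 → D
  i= 4: K-G =  4 → E
  i= 5: K-Y = 12 → M
  i= 6: J-T = 16 → Q
  i= 7: Y-H = 17 → R
  i= 8: S-P =  3 → D
  i= 9: A-W =  4 → E
  i=10: R-F = 12 → M
  i=11: A-K = 16 → Q
  i=12: R-A = 17 → R
  shifts repeat with period 5: MQRDE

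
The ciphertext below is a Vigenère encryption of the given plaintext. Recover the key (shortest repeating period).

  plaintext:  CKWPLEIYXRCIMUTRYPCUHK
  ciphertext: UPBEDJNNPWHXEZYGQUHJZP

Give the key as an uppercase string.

SFFP

  i= 0: U-C = 18 → S
  i= 1: P-K =  5 → F
  i= 2: B-W =  5 → F
  i= 3: E-P = 15 → P
  i= 4: D-L = 18 → S
  i= 5: J-E =  5 → F
  i= 6: N-I =  5 → F
  i= 7: N-Y = 15 → P
  i= 8: P-X = 18 → S
  i= 9: W-R =  5 → F
  i=10: H-C =  5 → F
  i=11: X-I = 15 → P
  i=12: E-M = 18 → S
  i=13: Z-U =  5 → F
  i=14: Y-T =  5 → F
  i=15: G-R = 15 → P
  i=16: Q-Y = 18 → S
  i=17: U-P =  5 → F
  i=18: H-C =  5 → F
  i=19: J-U = 15 → P
  i=20: Z-H = 18 → S
  i=21: P-K =  5 → F
  shifts repeat with period 4: SFFP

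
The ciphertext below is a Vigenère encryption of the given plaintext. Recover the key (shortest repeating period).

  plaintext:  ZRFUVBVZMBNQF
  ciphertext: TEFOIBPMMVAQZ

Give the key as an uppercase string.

UNA

  i= 0: T-Z = 20 → U
  i= 1: E-R = 13 → N
  i= 2: F-F =  0 → A
  i= 3: O-U = 20 → U
  i= 4: I-V = 13 → N
  i= 5: B-B =  0 → A
  i= 6: P-V = 20 → U
  i= 7: M-Z = 13 → N
  i= 8: M-M =  0 → A
  i= 9: V-B = 20 → U
  i=10: A-N = 13 → N
  i=11: Q-Q =  0 → A
  i=12: Z-F = 20 → U
  shifts repeat with period 3: UNA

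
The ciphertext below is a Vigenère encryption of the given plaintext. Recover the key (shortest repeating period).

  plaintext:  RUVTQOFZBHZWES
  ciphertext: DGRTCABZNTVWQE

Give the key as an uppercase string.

MMWA

  i= 0: D-R = 12 → M
  i= 1: G-U = 12 → M
  i= 2: R-V = 22 → W
  i= 3: T-T =  0 → A
  i= 4: C-Q = 12 → M
  i= 5: A-O = 12 → M
  i= 6: B-F = 22 → W
  i= 7: Z-Z =  0 → A
  i= 8: N-B = 12 → M
  i= 9: T-H = 12 → M
  i=10: V-Z = 22 → W
  i=11: W-W =  0 → A
  i=12: Q-E = 12 → M
  i=13: E-S = 12 → M
  shifts repeat with period 4: MMWA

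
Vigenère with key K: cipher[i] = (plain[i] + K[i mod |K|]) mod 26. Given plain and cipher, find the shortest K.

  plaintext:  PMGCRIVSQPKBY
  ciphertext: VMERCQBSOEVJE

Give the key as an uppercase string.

  i= 0: V-P =  6 → G
  i= 1: M-M =  0 → A
  i= 2: E-G = 24 → Y
  i= 3: R-C = 15 → P
  i= 4: C-R = 11 → L
  i= 5: Q-I =  8 → I
  i= 6: B-V =  6 → G
  i= 7: S-S =  0 → A
  i= 8: O-Q = 24 → Y
  i= 9: E-P = 15 → P
  i=10: V-K = 11 → L
  i=11: J-B =  8 → I
  i=12: E-Y =  6 → G
  shifts repeat with period 6: GAYPLI

GAYPLI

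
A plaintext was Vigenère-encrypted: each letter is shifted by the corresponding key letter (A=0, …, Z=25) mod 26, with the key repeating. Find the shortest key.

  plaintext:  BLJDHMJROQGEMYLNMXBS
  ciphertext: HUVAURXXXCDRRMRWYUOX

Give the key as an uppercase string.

  i= 0: H-B =  6 → G
  i= 1: U-L =  9 → J
  i= 2: V-J = 12 → M
  i= 3: A-D = 23 → X
  i= 4: U-H = 13 → N
  i= 5: R-M =  5 → F
  i= 6: X-J = 14 → O
  i= 7: X-R =  6 → G
  i= 8: X-O =  9 → J
  i= 9: C-Q = 12 → M
  i=10: D-G = 23 → X
  i=11: R-E = 13 → N
  i=12: R-M =  5 → F
  i=13: M-Y = 14 → O
  i=14: R-L =  6 → G
  i=15: W-N =  9 → J
  i=16: Y-M = 12 → M
  i=17: U-X = 23 → X
  i=18: O-B = 13 → N
  i=19: X-S =  5 → F
  shifts repeat with period 7: GJMXNFO

GJMXNFO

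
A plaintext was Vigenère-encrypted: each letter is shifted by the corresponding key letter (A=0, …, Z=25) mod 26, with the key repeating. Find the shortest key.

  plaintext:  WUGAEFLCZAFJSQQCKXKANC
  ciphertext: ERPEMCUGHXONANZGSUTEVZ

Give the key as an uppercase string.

  i= 0: E-W =  8 → I
  i= 1: R-U = 23 → X
  i= 2: P-G =  9 → J
  i= 3: E-A =  4 → E
  i= 4: M-E =  8 → I
  i= 5: C-F = 23 → X
  i= 6: U-L =  9 → J
  i= 7: G-C =  4 → E
  i= 8: H-Z =  8 → I
  i= 9: X-A = 23 → X
  i=10: O-F =  9 → J
  i=11: N-J =  4 → E
  i=12: A-S =  8 → I
  i=13: N-Q = 23 → X
  i=14: Z-Q =  9 → J
  i=15: G-C =  4 → E
  i=16: S-K =  8 → I
  i=17: U-X = 23 → X
  i=18: T-K =  9 → J
  i=19: E-A =  4 → E
  i=20: V-N =  8 → I
  i=21: Z-C = 23 → X
  shifts repeat with period 4: IXJE

IXJE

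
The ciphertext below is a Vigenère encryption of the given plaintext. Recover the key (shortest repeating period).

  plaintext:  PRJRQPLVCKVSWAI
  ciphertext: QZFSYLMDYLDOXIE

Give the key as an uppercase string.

  i= 0: Q-P =  1 → B
  i= 1: Z-R =  8 → I
  i= 2: F-J = 22 → W
  i= 3: S-R =  1 → B
  i= 4: Y-Q =  8 → I
  i= 5: L-P = 22 → W
  i= 6: M-L =  1 → B
  i= 7: D-V =  8 → I
  i= 8: Y-C = 22 → W
  i= 9: L-K =  1 → B
  i=10: D-V =  8 → I
  i=11: O-S = 22 → W
  i=12: X-W =  1 → B
  i=13: I-A =  8 → I
  i=14: E-I = 22 → W
  shifts repeat with period 3: BIW

BIW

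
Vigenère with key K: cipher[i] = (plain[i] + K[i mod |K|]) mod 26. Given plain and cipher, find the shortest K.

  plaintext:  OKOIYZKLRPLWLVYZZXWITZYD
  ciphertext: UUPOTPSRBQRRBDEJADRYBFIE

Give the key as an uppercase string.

  i= 0: U-O =  6 → G
  i= 1: U-K = 10 → K
  i= 2: P-O =  1 → B
  i= 3: O-I =  6 → G
  i= 4: T-Y = 21 → V
  i= 5: P-Z = 16 → Q
  i= 6: S-K =  8 → I
  i= 7: R-L =  6 → G
  i= 8: B-R = 10 → K
  i= 9: Q-P =  1 → B
  i=10: R-L =  6 → G
  i=11: R-W = 21 → V
  i=12: B-L = 16 → Q
  i=13: D-V =  8 → I
  i=14: E-Y =  6 → G
  i=15: J-Z = 10 → K
  i=16: A-Z =  1 → B
  i=17: D-X =  6 → G
  i=18: R-W = 21 → V
  i=19: Y-I = 16 → Q
  i=20: B-T =  8 → I
  i=21: F-Z =  6 → G
  i=22: I-Y = 10 → K
  i=23: E-D =  1 → B
  shifts repeat with period 7: GKBGVQI

GKBGVQI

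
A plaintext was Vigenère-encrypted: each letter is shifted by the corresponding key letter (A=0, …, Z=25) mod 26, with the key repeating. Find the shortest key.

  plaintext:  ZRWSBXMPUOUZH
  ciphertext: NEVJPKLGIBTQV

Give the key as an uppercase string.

  i= 0: N-Z = 14 → O
  i= 1: E-R = 13 → N
  i= 2: V-W = 25 → Z
  i= 3: J-S = 17 → R
  i= 4: P-B = 14 → O
  i= 5: K-X = 13 → N
  i= 6: L-M = 25 → Z
  i= 7: G-P = 17 → R
  i= 8: I-U = 14 → O
  i= 9: B-O = 13 → N
  i=10: T-U = 25 → Z
  i=11: Q-Z = 17 → R
  i=12: V-H = 14 → O
  shifts repeat with period 4: ONZR

ONZR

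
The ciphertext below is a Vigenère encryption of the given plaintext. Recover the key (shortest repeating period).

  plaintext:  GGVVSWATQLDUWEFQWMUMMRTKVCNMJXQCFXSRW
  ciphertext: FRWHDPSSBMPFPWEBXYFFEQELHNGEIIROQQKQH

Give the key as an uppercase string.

ZLBMLTS

  i= 0: F-G = 25 → Z
  i= 1: R-G = 11 → L
  i= 2: W-V =  1 → B
  i= 3: H-V = 12 → M
  i= 4: D-S = 11 → L
  i= 5: P-W = 19 → T
  i= 6: S-A = 18 → S
  i= 7: S-T = 25 → Z
  i= 8: B-Q = 11 → L
  i= 9: M-L =  1 → B
  i=10: P-D = 12 → M
  i=11: F-U = 11 → L
  i=12: P-W = 19 → T
  i=13: W-E = 18 → S
  i=14: E-F = 25 → Z
  i=15: B-Q = 11 → L
  i=16: X-W =  1 → B
  i=17: Y-M = 12 → M
  i=18: F-U = 11 → L
  i=19: F-M = 19 → T
  i=20: E-M = 18 → S
  i=21: Q-R = 25 → Z
  i=22: E-T = 11 → L
  i=23: L-K =  1 → B
  i=24: H-V = 12 → M
  i=25: N-C = 11 → L
  i=26: G-N = 19 → T
  i=27: E-M = 18 → S
  i=28: I-J = 25 → Z
  i=29: I-X = 11 → L
  i=30: R-Q =  1 → B
  i=31: O-C = 12 → M
  i=32: Q-F = 11 → L
  i=33: Q-X = 19 → T
  i=34: K-S = 18 → S
  i=35: Q-R = 25 → Z
  i=36: H-W = 11 → L
  shifts repeat with period 7: ZLBMLTS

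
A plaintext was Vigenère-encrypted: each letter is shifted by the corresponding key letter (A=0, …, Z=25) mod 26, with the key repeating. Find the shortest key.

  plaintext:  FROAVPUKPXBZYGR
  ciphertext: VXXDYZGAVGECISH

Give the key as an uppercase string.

  i= 0: V-F = 16 → Q
  i= 1: X-R =  6 → G
  i= 2: X-O =  9 → J
  i= 3: D-A =  3 → D
  i= 4: Y-V =  3 → D
  i= 5: Z-P = 10 → K
  i= 6: G-U = 12 → M
  i= 7: A-K = 16 → Q
  i= 8: V-P =  6 → G
  i= 9: G-X =  9 → J
  i=10: E-B =  3 → D
  i=11: C-Z =  3 → D
  i=12: I-Y = 10 → K
  i=13: S-G = 12 → M
  i=14: H-R = 16 → Q
  shifts repeat with period 7: QGJDDKM

QGJDDKM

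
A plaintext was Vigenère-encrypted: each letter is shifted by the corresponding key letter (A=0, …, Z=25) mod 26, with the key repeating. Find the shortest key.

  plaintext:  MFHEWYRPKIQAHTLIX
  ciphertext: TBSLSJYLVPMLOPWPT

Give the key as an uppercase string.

HWL

  i= 0: T-M =  7 → H
  i= 1: B-F = 22 → W
  i= 2: S-H = 11 → L
  i= 3: L-E =  7 → H
  i= 4: S-W = 22 → W
  i= 5: J-Y = 11 → L
  i= 6: Y-R =  7 → H
  i= 7: L-P = 22 → W
  i= 8: V-K = 11 → L
  i= 9: P-I =  7 → H
  i=10: M-Q = 22 → W
  i=11: L-A = 11 → L
  i=12: O-H =  7 → H
  i=13: P-T = 22 → W
  i=14: W-L = 11 → L
  i=15: P-I =  7 → H
  i=16: T-X = 22 → W
  shifts repeat with period 3: HWL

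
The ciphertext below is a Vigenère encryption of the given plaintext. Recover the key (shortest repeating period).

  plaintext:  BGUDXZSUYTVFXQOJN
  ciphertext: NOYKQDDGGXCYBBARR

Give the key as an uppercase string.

MIEHTEL

  i= 0: N-B = 12 → M
  i= 1: O-G =  8 → I
  i= 2: Y-U =  4 → E
  i= 3: K-D =  7 → H
  i= 4: Q-X = 19 → T
  i= 5: D-Z =  4 → E
  i= 6: D-S = 11 → L
  i= 7: G-U = 12 → M
  i= 8: G-Y =  8 → I
  i= 9: X-T =  4 → E
  i=10: C-V =  7 → H
  i=11: Y-F = 19 → T
  i=12: B-X =  4 → E
  i=13: B-Q = 11 → L
  i=14: A-O = 12 → M
  i=15: R-J =  8 → I
  i=16: R-N =  4 → E
  shifts repeat with period 7: MIEHTEL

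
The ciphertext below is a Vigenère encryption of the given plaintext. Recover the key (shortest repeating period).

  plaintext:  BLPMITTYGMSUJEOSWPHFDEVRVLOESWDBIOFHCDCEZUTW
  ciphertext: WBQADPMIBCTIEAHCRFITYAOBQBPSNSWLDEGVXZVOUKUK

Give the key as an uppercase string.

VQBOVWTK

  i= 0: W-B = 21 → V
  i= 1: B-L = 16 → Q
  i= 2: Q-P =  1 → B
  i= 3: A-M = 14 → O
  i= 4: D-I = 21 → V
  i= 5: P-T = 22 → W
  i= 6: M-T = 19 → T
  i= 7: I-Y = 10 → K
  i= 8: B-G = 21 → V
  i= 9: C-M = 16 → Q
  i=10: T-S =  1 → B
  i=11: I-U = 14 → O
  i=12: E-J = 21 → V
  i=13: A-E = 22 → W
  i=14: H-O = 19 → T
  i=15: C-S = 10 → K
  i=16: R-W = 21 → V
  i=17: F-P = 16 → Q
  i=18: I-H =  1 → B
  i=19: T-F = 14 → O
  i=20: Y-D = 21 → V
  i=21: A-E = 22 → W
  i=22: O-V = 19 → T
  i=23: B-R = 10 → K
  i=24: Q-V = 21 → V
  i=25: B-L = 16 → Q
  i=26: P-O =  1 → B
  i=27: S-E = 14 → O
  i=28: N-S = 21 → V
  i=29: S-W = 22 → W
  i=30: W-D = 19 → T
  i=31: L-B = 10 → K
  i=32: D-I = 21 → V
  i=33: E-O = 16 → Q
  i=34: G-F =  1 → B
  i=35: V-H = 14 → O
  i=36: X-C = 21 → V
  i=37: Z-D = 22 → W
  i=38: V-C = 19 → T
  i=39: O-E = 10 → K
  i=40: U-Z = 21 → V
  i=41: K-U = 16 → Q
  i=42: U-T =  1 → B
  i=43: K-W = 14 → O
  shifts repeat with period 8: VQBOVWTK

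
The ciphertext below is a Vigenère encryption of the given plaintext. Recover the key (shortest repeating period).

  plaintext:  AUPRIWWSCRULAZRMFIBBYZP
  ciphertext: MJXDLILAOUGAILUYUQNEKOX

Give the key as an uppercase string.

  i= 0: M-A = 12 → M
  i= 1: J-U = 15 → P
  i= 2: X-P =  8 → I
  i= 3: D-R = 12 → M
  i= 4: L-I =  3 → D
  i= 5: I-W = 12 → M
  i= 6: L-W = 15 → P
  i= 7: A-S =  8 → I
  i= 8: O-C = 12 → M
  i= 9: U-R =  3 → D
  i=10: G-U = 12 → M
  i=11: A-L = 15 → P
  i=12: I-A =  8 → I
  i=13: L-Z = 12 → M
  i=14: U-R =  3 → D
  i=15: Y-M = 12 → M
  i=16: U-F = 15 → P
  i=17: Q-I =  8 → I
  i=18: N-B = 12 → M
  i=19: E-B =  3 → D
  i=20: K-Y = 12 → M
  i=21: O-Z = 15 → P
  i=22: X-P =  8 → I
  shifts repeat with period 5: MPIMD

MPIMD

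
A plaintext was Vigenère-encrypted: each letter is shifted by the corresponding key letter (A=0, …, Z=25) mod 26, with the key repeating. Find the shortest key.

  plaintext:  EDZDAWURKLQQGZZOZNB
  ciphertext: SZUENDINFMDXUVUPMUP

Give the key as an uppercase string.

  i= 0: S-E = 14 → O
  i= 1: Z-D = 22 → W
  i= 2: U-Z = 21 → V
  i= 3: E-D =  1 → B
  i= 4: N-A = 13 → N
  i= 5: D-W =  7 → H
  i= 6: I-U = 14 → O
  i= 7: N-R = 22 → W
  i= 8: F-K = 21 → V
  i= 9: M-L =  1 → B
  i=10: D-Q = 13 → N
  i=11: X-Q =  7 → H
  i=12: U-G = 14 → O
  i=13: V-Z = 22 → W
  i=14: U-Z = 21 → V
  i=15: P-O =  1 → B
  i=16: M-Z = 13 → N
  i=17: U-N =  7 → H
  i=18: P-B = 14 → O
  shifts repeat with period 6: OWVBNH

OWVBNH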